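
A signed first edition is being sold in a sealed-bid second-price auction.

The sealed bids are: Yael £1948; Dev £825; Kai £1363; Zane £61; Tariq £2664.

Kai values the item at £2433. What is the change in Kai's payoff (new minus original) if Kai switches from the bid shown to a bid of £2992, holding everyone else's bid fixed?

The highest bid among the other bidders is £2664; Kai's bid doesn't change that.
Original bid £1363: Kai is not highest (top rival bid is £2664); payoff £0.
Alternative bid £2992: Kai is highest, pays the top rival bid £2664; payoff £2433 − £2664 = −£231.
Change in payoff = −£231 − (£0) = −£231.

−£231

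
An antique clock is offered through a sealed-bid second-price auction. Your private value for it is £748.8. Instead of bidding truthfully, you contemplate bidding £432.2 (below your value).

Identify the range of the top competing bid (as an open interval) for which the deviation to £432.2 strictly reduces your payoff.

If the competing bid is below £432.2, both bids win at the same price — no difference.
If it is above £748.8, both bids lose — no difference.
If it lies strictly between £432.2 and £748.8, bidding your value wins at a price below your value (positive payoff) while bidding £432.2 loses (payoff 0).
So the deviation strictly hurts on the open interval (£432.2, £748.8).
Because the price is fixed by the runner-up's bid, deviating from your value can only change a good outcome into a bad one — never the reverse.

(£432.2, £748.8)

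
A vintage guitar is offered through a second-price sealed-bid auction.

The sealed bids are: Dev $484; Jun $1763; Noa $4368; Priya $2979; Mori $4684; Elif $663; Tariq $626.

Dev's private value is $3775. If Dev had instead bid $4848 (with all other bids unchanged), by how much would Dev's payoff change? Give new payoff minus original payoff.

The highest bid among the other bidders is $4684; Dev's bid doesn't change that.
Original bid $484: Dev is not highest (top rival bid is $4684); payoff $0.
Alternative bid $4848: Dev is highest, pays the top rival bid $4684; payoff $3775 − $4684 = −$909.
Change in payoff = −$909 − ($0) = −$909.

−$909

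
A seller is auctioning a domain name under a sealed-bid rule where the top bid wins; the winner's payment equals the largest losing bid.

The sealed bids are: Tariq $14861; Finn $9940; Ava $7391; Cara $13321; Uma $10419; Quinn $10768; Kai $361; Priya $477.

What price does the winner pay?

$13321

Highest bid: Tariq at $14861, so Tariq wins.
Second-highest bid: Cara at $13321 — that is the price the winner pays.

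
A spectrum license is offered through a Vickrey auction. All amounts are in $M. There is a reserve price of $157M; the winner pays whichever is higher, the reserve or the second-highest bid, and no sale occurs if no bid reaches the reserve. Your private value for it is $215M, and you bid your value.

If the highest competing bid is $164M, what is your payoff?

Your bid $215M is the highest and exceeds the reserve.
Price = max(second-highest bid, reserve) = max($164M, $157M) = $164M.
Payoff = $215M − $164M = $51M.

$51M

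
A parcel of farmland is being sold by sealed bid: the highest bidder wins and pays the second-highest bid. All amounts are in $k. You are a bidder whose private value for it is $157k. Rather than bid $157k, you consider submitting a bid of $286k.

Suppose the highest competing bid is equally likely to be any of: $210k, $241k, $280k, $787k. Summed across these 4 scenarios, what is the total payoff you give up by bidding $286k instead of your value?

$260k

The deviation costs you only when the competing bid falls strictly between $157k and $286k; elsewhere both bids give the same outcome.
$210k: truthful payoff $0k, deviation payoff −$53k → loss $53k.
$241k: truthful payoff $0k, deviation payoff −$84k → loss $84k.
$280k: truthful payoff $0k, deviation payoff −$123k → loss $123k.
$787k: outcomes coincide → loss $0k.
Total loss = $53k + $84k + $123k = $260k.
In a second-price auction your bid sets only whether you win, not what you pay, so bidding your true value is weakly dominant.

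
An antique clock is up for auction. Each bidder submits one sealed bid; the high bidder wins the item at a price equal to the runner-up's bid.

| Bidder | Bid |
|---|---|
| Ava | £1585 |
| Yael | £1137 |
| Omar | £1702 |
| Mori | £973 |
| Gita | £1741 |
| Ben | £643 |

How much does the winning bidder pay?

Highest bid: Gita at £1741, so Gita wins.
Second-highest bid: Omar at £1702 — that is the price the winner pays.

£1702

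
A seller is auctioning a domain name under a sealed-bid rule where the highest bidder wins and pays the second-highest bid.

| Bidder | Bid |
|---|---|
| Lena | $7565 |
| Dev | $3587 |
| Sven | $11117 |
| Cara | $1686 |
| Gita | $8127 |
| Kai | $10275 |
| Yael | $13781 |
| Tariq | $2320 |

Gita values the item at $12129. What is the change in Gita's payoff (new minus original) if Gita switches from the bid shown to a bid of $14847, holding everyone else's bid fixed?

−$1652

The highest bid among the other bidders is $13781; Gita's bid doesn't change that.
Original bid $8127: Gita is not highest (top rival bid is $13781); payoff $0.
Alternative bid $14847: Gita is highest, pays the top rival bid $13781; payoff $12129 − $13781 = −$1652.
Change in payoff = −$1652 − ($0) = −$1652.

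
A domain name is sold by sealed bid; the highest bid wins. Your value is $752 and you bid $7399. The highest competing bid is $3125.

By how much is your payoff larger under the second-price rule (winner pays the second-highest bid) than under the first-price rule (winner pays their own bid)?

$4274

You have the highest bid, so you win under either rule.
Second-price: pay $3125 → payoff −$2373.
First-price: pay your own bid $7399 → payoff −$6647.
Difference = −$2373 − (−$6647) = $4274.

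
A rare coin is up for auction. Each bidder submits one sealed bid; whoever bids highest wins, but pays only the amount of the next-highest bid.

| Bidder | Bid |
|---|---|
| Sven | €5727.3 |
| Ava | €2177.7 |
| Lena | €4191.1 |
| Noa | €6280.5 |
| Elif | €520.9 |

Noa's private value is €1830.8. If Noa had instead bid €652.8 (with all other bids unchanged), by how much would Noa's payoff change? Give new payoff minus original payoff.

The highest bid among the other bidders is €5727.3; Noa's bid doesn't change that.
Original bid €6280.5: Noa is highest, pays the top rival bid €5727.3; payoff €1830.8 − €5727.3 = −€3896.5.
Alternative bid €652.8: Noa is not highest (top rival bid is €5727.3); payoff €0.
Change in payoff = €0 − (−€3896.5) = €3896.5.

€3896.5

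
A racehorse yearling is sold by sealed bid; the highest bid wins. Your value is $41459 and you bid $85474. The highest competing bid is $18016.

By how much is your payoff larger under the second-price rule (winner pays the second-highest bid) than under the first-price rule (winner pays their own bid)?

You have the highest bid, so you win under either rule.
Second-price: pay $18016 → payoff $23443.
First-price: pay your own bid $85474 → payoff −$44015.
Difference = $23443 − (−$44015) = $67458.

$67458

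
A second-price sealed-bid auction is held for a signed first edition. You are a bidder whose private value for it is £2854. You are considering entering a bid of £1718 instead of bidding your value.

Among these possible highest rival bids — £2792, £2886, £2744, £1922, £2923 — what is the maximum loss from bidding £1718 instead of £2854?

£2792: truthful gives £62, deviation gives £0 → loss £62.
£2886: same outcome either way → loss £0.
£2744: truthful gives £110, deviation gives £0 → loss £110.
£1922: truthful gives £932, deviation gives £0 → loss £932.
£2923: same outcome either way → loss £0.
Maximum loss: £932.

£932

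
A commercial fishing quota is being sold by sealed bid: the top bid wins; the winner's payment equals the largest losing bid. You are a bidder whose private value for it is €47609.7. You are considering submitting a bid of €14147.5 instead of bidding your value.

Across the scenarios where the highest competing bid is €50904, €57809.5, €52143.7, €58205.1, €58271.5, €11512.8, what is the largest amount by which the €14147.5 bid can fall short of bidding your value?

€50904: same outcome either way → loss €0.
€57809.5: same outcome either way → loss €0.
€52143.7: same outcome either way → loss €0.
€58205.1: same outcome either way → loss €0.
€58271.5: same outcome either way → loss €0.
€11512.8: same outcome either way → loss €0.
Maximum loss: €0.

€0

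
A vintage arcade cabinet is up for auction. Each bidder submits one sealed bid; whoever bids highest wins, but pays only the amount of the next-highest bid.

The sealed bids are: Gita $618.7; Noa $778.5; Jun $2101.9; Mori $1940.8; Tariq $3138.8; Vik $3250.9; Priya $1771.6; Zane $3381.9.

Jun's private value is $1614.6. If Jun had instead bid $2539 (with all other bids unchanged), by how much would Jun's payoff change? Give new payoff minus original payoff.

The highest bid among the other bidders is $3381.9; Jun's bid doesn't change that.
Original bid $2101.9: Jun is not highest (top rival bid is $3381.9); payoff $0.
Alternative bid $2539: Jun is not highest (top rival bid is $3381.9); payoff $0.
Change in payoff = $0 − ($0) = $0.

$0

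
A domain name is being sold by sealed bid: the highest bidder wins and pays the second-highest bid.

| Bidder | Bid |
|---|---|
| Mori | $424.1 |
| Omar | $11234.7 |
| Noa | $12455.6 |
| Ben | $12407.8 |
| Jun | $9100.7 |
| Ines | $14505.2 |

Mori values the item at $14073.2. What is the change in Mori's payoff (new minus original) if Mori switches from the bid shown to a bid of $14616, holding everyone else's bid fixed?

The highest bid among the other bidders is $14505.2; Mori's bid doesn't change that.
Original bid $424.1: Mori is not highest (top rival bid is $14505.2); payoff $0.
Alternative bid $14616: Mori is highest, pays the top rival bid $14505.2; payoff $14073.2 − $14505.2 = −$432.
Change in payoff = −$432 − ($0) = −$432.

−$432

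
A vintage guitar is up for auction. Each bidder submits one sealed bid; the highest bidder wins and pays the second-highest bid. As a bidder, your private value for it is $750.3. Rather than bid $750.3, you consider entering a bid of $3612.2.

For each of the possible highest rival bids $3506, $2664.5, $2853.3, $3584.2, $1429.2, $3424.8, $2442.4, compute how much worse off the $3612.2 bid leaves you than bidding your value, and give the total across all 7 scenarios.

$14652.3

The deviation costs you only when the competing bid falls strictly between $750.3 and $3612.2; elsewhere both bids give the same outcome.
$3506: truthful payoff $0, deviation payoff −$2755.7 → loss $2755.7.
$2664.5: truthful payoff $0, deviation payoff −$1914.2 → loss $1914.2.
$2853.3: truthful payoff $0, deviation payoff −$2103 → loss $2103.
$3584.2: truthful payoff $0, deviation payoff −$2833.9 → loss $2833.9.
$1429.2: truthful payoff $0, deviation payoff −$678.9 → loss $678.9.
$3424.8: truthful payoff $0, deviation payoff −$2674.5 → loss $2674.5.
$2442.4: truthful payoff $0, deviation payoff −$1692.1 → loss $1692.1.
Total loss = $2755.7 + $1914.2 + $2103 + $2833.9 + $678.9 + $2674.5 + $1692.1 = $14652.3.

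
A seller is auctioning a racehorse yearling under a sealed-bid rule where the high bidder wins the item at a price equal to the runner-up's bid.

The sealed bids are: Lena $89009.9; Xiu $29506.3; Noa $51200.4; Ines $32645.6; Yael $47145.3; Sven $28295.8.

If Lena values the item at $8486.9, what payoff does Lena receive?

Highest bid: Lena at $89009.9, so Lena wins.
Second-highest bid: Noa at $51200.4 — that is the price the winner pays.
Lena's payoff = value − price = $8486.9 − $51200.4 = −$42713.5.

−$42713.5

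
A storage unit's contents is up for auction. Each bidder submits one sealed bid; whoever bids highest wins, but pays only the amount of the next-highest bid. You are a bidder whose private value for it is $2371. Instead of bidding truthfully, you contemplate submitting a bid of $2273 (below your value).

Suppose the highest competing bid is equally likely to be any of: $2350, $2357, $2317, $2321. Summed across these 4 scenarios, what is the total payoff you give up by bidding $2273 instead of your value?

$139

The deviation costs you only when the competing bid falls strictly between $2273 and $2371; elsewhere both bids give the same outcome.
$2350: truthful payoff $21, deviation payoff $0 → loss $21.
$2357: truthful payoff $14, deviation payoff $0 → loss $14.
$2317: truthful payoff $54, deviation payoff $0 → loss $54.
$2321: truthful payoff $50, deviation payoff $0 → loss $50.
Total loss = $21 + $14 + $54 + $50 = $139.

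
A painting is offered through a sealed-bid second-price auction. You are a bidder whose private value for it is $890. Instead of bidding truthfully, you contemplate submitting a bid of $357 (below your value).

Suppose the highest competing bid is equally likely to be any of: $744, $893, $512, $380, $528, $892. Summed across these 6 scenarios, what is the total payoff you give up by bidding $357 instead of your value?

$1396

The deviation costs you only when the competing bid falls strictly between $357 and $890; elsewhere both bids give the same outcome.
$744: truthful payoff $146, deviation payoff $0 → loss $146.
$893: outcomes coincide → loss $0.
$512: truthful payoff $378, deviation payoff $0 → loss $378.
$380: truthful payoff $510, deviation payoff $0 → loss $510.
$528: truthful payoff $362, deviation payoff $0 → loss $362.
$892: outcomes coincide → loss $0.
Total loss = $146 + $378 + $510 + $362 = $1396.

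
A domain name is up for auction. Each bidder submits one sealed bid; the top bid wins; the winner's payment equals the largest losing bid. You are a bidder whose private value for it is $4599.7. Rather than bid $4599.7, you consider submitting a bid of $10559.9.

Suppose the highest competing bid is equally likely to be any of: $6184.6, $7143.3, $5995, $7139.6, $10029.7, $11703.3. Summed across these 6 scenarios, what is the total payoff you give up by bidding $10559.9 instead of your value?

$13493.7

The deviation costs you only when the competing bid falls strictly between $4599.7 and $10559.9; elsewhere both bids give the same outcome.
$6184.6: truthful payoff $0, deviation payoff −$1584.9 → loss $1584.9.
$7143.3: truthful payoff $0, deviation payoff −$2543.6 → loss $2543.6.
$5995: truthful payoff $0, deviation payoff −$1395.3 → loss $1395.3.
$7139.6: truthful payoff $0, deviation payoff −$2539.9 → loss $2539.9.
$10029.7: truthful payoff $0, deviation payoff −$5430 → loss $5430.
$11703.3: outcomes coincide → loss $0.
Total loss = $1584.9 + $2543.6 + $1395.3 + $2539.9 + $5430 = $13493.7.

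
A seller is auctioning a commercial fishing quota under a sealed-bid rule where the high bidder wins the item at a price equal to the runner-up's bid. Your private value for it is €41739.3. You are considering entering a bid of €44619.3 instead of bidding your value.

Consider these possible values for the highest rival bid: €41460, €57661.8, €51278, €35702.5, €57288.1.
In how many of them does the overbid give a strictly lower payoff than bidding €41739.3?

0

The deviation hurts exactly when the highest competing bid lies strictly between €41739.3 and €44619.3 — overbidding then wins at a price above your value.
€41460: below both → same outcome either way.
€57661.8: above both → same outcome either way.
€51278: above both → same outcome either way.
€35702.5: below both → same outcome either way.
€57288.1: above both → same outcome either way.
Count: 0.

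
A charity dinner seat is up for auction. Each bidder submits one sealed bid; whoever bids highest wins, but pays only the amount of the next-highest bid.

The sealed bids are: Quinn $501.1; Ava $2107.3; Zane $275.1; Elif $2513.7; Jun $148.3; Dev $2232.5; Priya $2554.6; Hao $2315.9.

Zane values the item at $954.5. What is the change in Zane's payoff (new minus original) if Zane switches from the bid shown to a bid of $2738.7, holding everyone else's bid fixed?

The highest bid among the other bidders is $2554.6; Zane's bid doesn't change that.
Original bid $275.1: Zane is not highest (top rival bid is $2554.6); payoff $0.
Alternative bid $2738.7: Zane is highest, pays the top rival bid $2554.6; payoff $954.5 − $2554.6 = −$1600.1.
Change in payoff = −$1600.1 − ($0) = −$1600.1.

−$1600.1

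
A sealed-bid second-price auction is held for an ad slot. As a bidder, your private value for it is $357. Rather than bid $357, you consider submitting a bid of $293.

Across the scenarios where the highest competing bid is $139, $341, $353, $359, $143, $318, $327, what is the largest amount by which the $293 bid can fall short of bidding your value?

$139: same outcome either way → loss $0.
$341: truthful gives $16, deviation gives $0 → loss $16.
$353: truthful gives $4, deviation gives $0 → loss $4.
$359: same outcome either way → loss $0.
$143: same outcome either way → loss $0.
$318: truthful gives $39, deviation gives $0 → loss $39.
$327: truthful gives $30, deviation gives $0 → loss $30.
Maximum loss: $39.

$39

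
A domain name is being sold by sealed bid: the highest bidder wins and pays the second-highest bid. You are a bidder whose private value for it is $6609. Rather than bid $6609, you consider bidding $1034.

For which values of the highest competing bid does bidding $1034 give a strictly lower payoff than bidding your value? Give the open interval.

If the competing bid is below $1034, both bids win at the same price — no difference.
If it is above $6609, both bids lose — no difference.
If it lies strictly between $1034 and $6609, bidding your value wins at a price below your value (positive payoff) while bidding $1034 loses (payoff 0).
So the deviation strictly hurts on the open interval ($1034, $6609).

($1034, $6609)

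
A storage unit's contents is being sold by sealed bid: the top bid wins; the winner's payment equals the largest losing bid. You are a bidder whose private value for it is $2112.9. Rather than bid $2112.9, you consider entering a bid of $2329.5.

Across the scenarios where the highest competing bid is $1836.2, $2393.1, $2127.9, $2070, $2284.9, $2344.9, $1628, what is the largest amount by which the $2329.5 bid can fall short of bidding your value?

$1836.2: same outcome either way → loss $0.
$2393.1: same outcome either way → loss $0.
$2127.9: truthful gives $0, deviation gives −$15 → loss $15.
$2070: same outcome either way → loss $0.
$2284.9: truthful gives $0, deviation gives −$172 → loss $172.
$2344.9: same outcome either way → loss $0.
$1628: same outcome either way → loss $0.
Maximum loss: $172.

$172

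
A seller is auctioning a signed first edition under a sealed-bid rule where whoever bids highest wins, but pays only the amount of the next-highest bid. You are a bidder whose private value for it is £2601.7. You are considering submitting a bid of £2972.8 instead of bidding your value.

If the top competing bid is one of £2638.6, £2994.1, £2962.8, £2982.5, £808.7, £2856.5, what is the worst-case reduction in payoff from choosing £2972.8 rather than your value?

£361.1

£2638.6: truthful gives £0, deviation gives −£36.9 → loss £36.9.
£2994.1: same outcome either way → loss £0.
£2962.8: truthful gives £0, deviation gives −£361.1 → loss £361.1.
£2982.5: same outcome either way → loss £0.
£808.7: same outcome either way → loss £0.
£2856.5: truthful gives £0, deviation gives −£254.8 → loss £254.8.
Maximum loss: £361.1.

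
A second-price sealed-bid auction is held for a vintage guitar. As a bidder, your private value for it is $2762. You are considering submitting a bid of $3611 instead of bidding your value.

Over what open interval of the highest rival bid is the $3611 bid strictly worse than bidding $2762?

If the competing bid is below $2762, both bids win at the same price — no difference.
If it is above $3611, both bids lose — no difference.
If it lies strictly between $2762 and $3611, bidding your value loses (payoff 0) while bidding $3611 wins at a price above your value (payoff negative).
So the deviation strictly hurts on the open interval ($2762, $3611).

($2762, $3611)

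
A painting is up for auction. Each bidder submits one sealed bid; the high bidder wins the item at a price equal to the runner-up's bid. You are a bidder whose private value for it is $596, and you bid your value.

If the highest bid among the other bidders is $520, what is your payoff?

Your bid $596 exceeds the highest competing bid $520, so you win.
In a second-price auction the winner pays the second-highest bid, $520.
Payoff = value − price = $596 − $520 = $76.

$76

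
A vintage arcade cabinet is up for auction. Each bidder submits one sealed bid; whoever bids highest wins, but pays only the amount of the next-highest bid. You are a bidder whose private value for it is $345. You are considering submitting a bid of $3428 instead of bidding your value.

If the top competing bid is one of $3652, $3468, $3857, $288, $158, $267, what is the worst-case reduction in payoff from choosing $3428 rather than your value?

$3652: same outcome either way → loss $0.
$3468: same outcome either way → loss $0.
$3857: same outcome either way → loss $0.
$288: same outcome either way → loss $0.
$158: same outcome either way → loss $0.
$267: same outcome either way → loss $0.
Maximum loss: $0.

$0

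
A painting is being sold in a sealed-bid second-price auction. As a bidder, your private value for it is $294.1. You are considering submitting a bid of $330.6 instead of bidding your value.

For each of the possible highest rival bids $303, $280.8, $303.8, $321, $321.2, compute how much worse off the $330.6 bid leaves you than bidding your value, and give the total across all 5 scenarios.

$72.6

The deviation costs you only when the competing bid falls strictly between $294.1 and $330.6; elsewhere both bids give the same outcome.
$303: truthful payoff $0, deviation payoff −$8.9 → loss $8.9.
$280.8: outcomes coincide → loss $0.
$303.8: truthful payoff $0, deviation payoff −$9.7 → loss $9.7.
$321: truthful payoff $0, deviation payoff −$26.9 → loss $26.9.
$321.2: truthful payoff $0, deviation payoff −$27.1 → loss $27.1.
Total loss = $8.9 + $9.7 + $26.9 + $27.1 = $72.6.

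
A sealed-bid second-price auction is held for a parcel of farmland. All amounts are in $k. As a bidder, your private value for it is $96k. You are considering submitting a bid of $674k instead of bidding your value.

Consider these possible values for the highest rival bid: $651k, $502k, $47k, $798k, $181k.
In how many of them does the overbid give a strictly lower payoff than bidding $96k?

3

The deviation hurts exactly when the highest competing bid lies strictly between $96k and $674k — overbidding then wins at a price above your value.
$651k: inside the interval → strictly worse (loss $555k).
$502k: inside the interval → strictly worse (loss $406k).
$47k: below both → same outcome either way.
$798k: above both → same outcome either way.
$181k: inside the interval → strictly worse (loss $85k).
Count: 3.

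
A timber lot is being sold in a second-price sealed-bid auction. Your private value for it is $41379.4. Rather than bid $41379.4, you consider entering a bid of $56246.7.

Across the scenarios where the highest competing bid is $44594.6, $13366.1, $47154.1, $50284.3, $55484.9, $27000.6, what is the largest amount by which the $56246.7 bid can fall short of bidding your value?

$14105.5

$44594.6: truthful gives $0, deviation gives −$3215.2 → loss $3215.2.
$13366.1: same outcome either way → loss $0.
$47154.1: truthful gives $0, deviation gives −$5774.7 → loss $5774.7.
$50284.3: truthful gives $0, deviation gives −$8904.9 → loss $8904.9.
$55484.9: truthful gives $0, deviation gives −$14105.5 → loss $14105.5.
$27000.6: same outcome either way → loss $0.
Maximum loss: $14105.5.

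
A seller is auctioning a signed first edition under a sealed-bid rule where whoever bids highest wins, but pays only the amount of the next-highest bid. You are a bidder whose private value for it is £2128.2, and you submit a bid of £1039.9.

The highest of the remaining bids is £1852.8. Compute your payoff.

Your bid £1039.9 is below the highest competing bid £1852.8, so you lose.
A losing bidder pays nothing and receives nothing: payoff = £0.

£0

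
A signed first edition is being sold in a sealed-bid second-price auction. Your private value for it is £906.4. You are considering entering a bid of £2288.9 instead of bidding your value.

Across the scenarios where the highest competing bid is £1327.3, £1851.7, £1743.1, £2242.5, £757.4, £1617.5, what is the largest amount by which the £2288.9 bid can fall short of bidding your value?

£1336.1

£1327.3: truthful gives £0, deviation gives −£420.9 → loss £420.9.
£1851.7: truthful gives £0, deviation gives −£945.3 → loss £945.3.
£1743.1: truthful gives £0, deviation gives −£836.7 → loss £836.7.
£2242.5: truthful gives £0, deviation gives −£1336.1 → loss £1336.1.
£757.4: same outcome either way → loss £0.
£1617.5: truthful gives £0, deviation gives −£711.1 → loss £711.1.
Maximum loss: £1336.1.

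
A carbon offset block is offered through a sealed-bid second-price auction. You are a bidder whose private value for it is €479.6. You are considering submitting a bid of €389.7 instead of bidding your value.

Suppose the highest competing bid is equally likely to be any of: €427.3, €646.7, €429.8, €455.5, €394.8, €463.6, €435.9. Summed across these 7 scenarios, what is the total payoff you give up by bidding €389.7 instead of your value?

€270.7

The deviation costs you only when the competing bid falls strictly between €389.7 and €479.6; elsewhere both bids give the same outcome.
€427.3: truthful payoff €52.3, deviation payoff €0 → loss €52.3.
€646.7: outcomes coincide → loss €0.
€429.8: truthful payoff €49.8, deviation payoff €0 → loss €49.8.
€455.5: truthful payoff €24.1, deviation payoff €0 → loss €24.1.
€394.8: truthful payoff €84.8, deviation payoff €0 → loss €84.8.
€463.6: truthful payoff €16, deviation payoff €0 → loss €16.
€435.9: truthful payoff €43.7, deviation payoff €0 → loss €43.7.
Total loss = €52.3 + €49.8 + €24.1 + €84.8 + €16 + €43.7 = €270.7.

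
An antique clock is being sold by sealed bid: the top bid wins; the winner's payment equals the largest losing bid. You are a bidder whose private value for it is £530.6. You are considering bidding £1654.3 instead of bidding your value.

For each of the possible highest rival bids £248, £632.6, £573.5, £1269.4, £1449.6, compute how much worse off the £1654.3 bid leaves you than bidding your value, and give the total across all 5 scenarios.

£1802.7

The deviation costs you only when the competing bid falls strictly between £530.6 and £1654.3; elsewhere both bids give the same outcome.
£248: outcomes coincide → loss £0.
£632.6: truthful payoff £0, deviation payoff −£102 → loss £102.
£573.5: truthful payoff £0, deviation payoff −£42.9 → loss £42.9.
£1269.4: truthful payoff £0, deviation payoff −£738.8 → loss £738.8.
£1449.6: truthful payoff £0, deviation payoff −£919 → loss £919.
Total loss = £102 + £42.9 + £738.8 + £919 = £1802.7.
In a second-price auction your bid sets only whether you win, not what you pay, so bidding your true value is weakly dominant.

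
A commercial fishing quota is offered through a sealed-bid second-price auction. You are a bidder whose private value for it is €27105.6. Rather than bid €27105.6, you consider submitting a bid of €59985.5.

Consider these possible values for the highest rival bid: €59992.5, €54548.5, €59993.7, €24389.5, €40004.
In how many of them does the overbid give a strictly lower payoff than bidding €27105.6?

2

The deviation hurts exactly when the highest competing bid lies strictly between €27105.6 and €59985.5 — overbidding then wins at a price above your value.
€59992.5: above both → same outcome either way.
€54548.5: inside the interval → strictly worse (loss €27442.9).
€59993.7: above both → same outcome either way.
€24389.5: below both → same outcome either way.
€40004: inside the interval → strictly worse (loss €12898.4).
Count: 2.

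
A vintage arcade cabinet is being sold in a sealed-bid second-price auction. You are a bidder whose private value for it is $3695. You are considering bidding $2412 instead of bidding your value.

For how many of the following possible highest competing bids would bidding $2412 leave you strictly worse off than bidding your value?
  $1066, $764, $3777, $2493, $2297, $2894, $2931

3

The deviation hurts exactly when the highest competing bid lies strictly between $2412 and $3695 — underbidding then forfeits a profitable win.
$1066: below both → same outcome either way.
$764: below both → same outcome either way.
$3777: above both → same outcome either way.
$2493: inside the interval → strictly worse (loss $1202).
$2297: below both → same outcome either way.
$2894: inside the interval → strictly worse (loss $801).
$2931: inside the interval → strictly worse (loss $764).
Count: 3.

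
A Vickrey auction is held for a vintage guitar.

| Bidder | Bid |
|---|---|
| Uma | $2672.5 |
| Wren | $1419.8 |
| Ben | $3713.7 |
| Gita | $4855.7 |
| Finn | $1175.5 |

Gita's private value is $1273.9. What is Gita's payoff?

Highest bid: Gita at $4855.7, so Gita wins.
Second-highest bid: Ben at $3713.7 — that is the price the winner pays.
Gita's payoff = value − price = $1273.9 − $3713.7 = −$2439.8.

−$2439.8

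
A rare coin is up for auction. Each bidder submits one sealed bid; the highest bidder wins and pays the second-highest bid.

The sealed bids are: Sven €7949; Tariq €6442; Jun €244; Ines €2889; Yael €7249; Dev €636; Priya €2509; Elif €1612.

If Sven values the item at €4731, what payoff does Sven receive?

Highest bid: Sven at €7949, so Sven wins.
Second-highest bid: Yael at €7249 — that is the price the winner pays.
Sven's payoff = value − price = €4731 − €7249 = −€2518.

−€2518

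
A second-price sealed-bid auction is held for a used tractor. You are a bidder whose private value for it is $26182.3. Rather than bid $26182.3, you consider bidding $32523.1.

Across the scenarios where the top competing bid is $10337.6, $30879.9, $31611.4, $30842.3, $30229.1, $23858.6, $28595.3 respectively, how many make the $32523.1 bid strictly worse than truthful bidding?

The deviation hurts exactly when the highest competing bid lies strictly between $26182.3 and $32523.1 — overbidding then wins at a price above your value.
$10337.6: below both → same outcome either way.
$30879.9: inside the interval → strictly worse (loss $4697.6).
$31611.4: inside the interval → strictly worse (loss $5429.1).
$30842.3: inside the interval → strictly worse (loss $4660).
$30229.1: inside the interval → strictly worse (loss $4046.8).
$23858.6: below both → same outcome either way.
$28595.3: inside the interval → strictly worse (loss $2413).
Count: 5.

5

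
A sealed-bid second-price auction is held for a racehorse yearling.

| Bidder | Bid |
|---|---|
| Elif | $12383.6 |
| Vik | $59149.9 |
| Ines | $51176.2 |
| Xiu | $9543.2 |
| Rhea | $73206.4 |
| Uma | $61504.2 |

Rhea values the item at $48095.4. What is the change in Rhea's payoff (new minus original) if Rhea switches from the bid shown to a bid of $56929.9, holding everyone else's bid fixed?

The highest bid among the other bidders is $61504.2; Rhea's bid doesn't change that.
Original bid $73206.4: Rhea is highest, pays the top rival bid $61504.2; payoff $48095.4 − $61504.2 = −$13408.8.
Alternative bid $56929.9: Rhea is not highest (top rival bid is $61504.2); payoff $0.
Change in payoff = $0 − (−$13408.8) = $13408.8.

$13408.8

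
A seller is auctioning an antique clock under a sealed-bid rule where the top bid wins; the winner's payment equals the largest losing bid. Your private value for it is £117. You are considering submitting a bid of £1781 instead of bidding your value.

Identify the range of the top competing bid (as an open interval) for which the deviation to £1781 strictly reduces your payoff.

(£117, £1781)

If the competing bid is below £117, both bids win at the same price — no difference.
If it is above £1781, both bids lose — no difference.
If it lies strictly between £117 and £1781, bidding your value loses (payoff 0) while bidding £1781 wins at a price above your value (payoff negative).
So the deviation strictly hurts on the open interval (£117, £1781).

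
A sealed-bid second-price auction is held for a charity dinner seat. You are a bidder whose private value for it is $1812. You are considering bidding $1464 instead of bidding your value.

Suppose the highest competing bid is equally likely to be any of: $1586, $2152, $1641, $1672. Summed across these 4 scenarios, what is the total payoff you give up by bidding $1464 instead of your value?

The deviation costs you only when the competing bid falls strictly between $1464 and $1812; elsewhere both bids give the same outcome.
$1586: truthful payoff $226, deviation payoff $0 → loss $226.
$2152: outcomes coincide → loss $0.
$1641: truthful payoff $171, deviation payoff $0 → loss $171.
$1672: truthful payoff $140, deviation payoff $0 → loss $140.
Total loss = $226 + $171 + $140 = $537.

$537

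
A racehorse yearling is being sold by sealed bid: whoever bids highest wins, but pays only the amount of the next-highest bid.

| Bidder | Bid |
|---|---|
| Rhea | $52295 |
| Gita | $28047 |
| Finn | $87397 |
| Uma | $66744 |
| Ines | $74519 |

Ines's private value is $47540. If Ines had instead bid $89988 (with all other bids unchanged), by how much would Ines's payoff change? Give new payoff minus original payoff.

−$39857

The highest bid among the other bidders is $87397; Ines's bid doesn't change that.
Original bid $74519: Ines is not highest (top rival bid is $87397); payoff $0.
Alternative bid $89988: Ines is highest, pays the top rival bid $87397; payoff $47540 − $87397 = −$39857.
Change in payoff = −$39857 − ($0) = −$39857.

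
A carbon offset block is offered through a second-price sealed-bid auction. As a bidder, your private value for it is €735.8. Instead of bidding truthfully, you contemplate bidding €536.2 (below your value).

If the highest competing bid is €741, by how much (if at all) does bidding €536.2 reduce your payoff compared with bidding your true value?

Bidding your value €735.8: you lose (since €735.8 < €741). Payoff €0.
Bidding €536.2: you lose. Payoff €0.
Difference = €0 − €0 = €0; both bids lead to the same outcome because the competing bid is above both your value and your alternative bid.
Truthful bidding weakly dominates here: raising your bid can only win items priced above your value, and lowering it can only forfeit items priced below.

€0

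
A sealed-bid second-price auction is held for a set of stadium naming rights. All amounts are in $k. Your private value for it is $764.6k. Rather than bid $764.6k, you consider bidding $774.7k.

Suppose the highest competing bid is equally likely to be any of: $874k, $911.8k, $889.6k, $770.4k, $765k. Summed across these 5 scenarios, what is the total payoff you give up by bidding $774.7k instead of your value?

$6.2k

The deviation costs you only when the competing bid falls strictly between $764.6k and $774.7k; elsewhere both bids give the same outcome.
$874k: outcomes coincide → loss $0k.
$911.8k: outcomes coincide → loss $0k.
$889.6k: outcomes coincide → loss $0k.
$770.4k: truthful payoff $0k, deviation payoff −$5.8k → loss $5.8k.
$765k: truthful payoff $0k, deviation payoff −$0.4k → loss $0.4k.
Total loss = $5.8k + $0.4k = $6.2k.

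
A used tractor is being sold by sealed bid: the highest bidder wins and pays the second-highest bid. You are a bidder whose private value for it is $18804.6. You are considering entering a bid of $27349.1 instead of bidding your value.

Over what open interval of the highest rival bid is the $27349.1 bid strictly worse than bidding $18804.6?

If the competing bid is below $18804.6, both bids win at the same price — no difference.
If it is above $27349.1, both bids lose — no difference.
If it lies strictly between $18804.6 and $27349.1, bidding your value loses (payoff 0) while bidding $27349.1 wins at a price above your value (payoff negative).
So the deviation strictly hurts on the open interval ($18804.6, $27349.1).

($18804.6, $27349.1)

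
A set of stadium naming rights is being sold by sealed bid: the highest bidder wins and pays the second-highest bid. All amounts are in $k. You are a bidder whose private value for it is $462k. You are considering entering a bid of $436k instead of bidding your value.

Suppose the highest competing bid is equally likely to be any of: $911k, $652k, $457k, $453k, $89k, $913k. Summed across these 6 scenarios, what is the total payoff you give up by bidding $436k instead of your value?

The deviation costs you only when the competing bid falls strictly between $436k and $462k; elsewhere both bids give the same outcome.
$911k: outcomes coincide → loss $0k.
$652k: outcomes coincide → loss $0k.
$457k: truthful payoff $5k, deviation payoff $0k → loss $5k.
$453k: truthful payoff $9k, deviation payoff $0k → loss $9k.
$89k: outcomes coincide → loss $0k.
$913k: outcomes coincide → loss $0k.
Total loss = $5k + $9k = $14k.
Because the price is fixed by the runner-up's bid, deviating from your value can only change a good outcome into a bad one — never the reverse.

$14k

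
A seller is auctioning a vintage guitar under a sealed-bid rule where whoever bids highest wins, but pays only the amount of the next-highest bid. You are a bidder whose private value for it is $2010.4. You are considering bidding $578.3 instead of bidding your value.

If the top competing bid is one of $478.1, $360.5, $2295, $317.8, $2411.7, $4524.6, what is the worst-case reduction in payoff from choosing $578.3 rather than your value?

$0

$478.1: same outcome either way → loss $0.
$360.5: same outcome either way → loss $0.
$2295: same outcome either way → loss $0.
$317.8: same outcome either way → loss $0.
$2411.7: same outcome either way → loss $0.
$4524.6: same outcome either way → loss $0.
Maximum loss: $0.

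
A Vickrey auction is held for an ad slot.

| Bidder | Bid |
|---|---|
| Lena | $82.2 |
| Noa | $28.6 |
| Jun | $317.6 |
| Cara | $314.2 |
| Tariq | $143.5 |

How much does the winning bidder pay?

Highest bid: Jun at $317.6, so Jun wins.
Second-highest bid: Cara at $314.2 — that is the price the winner pays.

$314.2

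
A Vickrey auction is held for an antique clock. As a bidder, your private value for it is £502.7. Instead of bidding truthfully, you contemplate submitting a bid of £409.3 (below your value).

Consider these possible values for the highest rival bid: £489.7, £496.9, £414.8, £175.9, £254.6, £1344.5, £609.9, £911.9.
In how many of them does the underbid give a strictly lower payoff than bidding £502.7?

3

The deviation hurts exactly when the highest competing bid lies strictly between £409.3 and £502.7 — underbidding then forfeits a profitable win.
£489.7: inside the interval → strictly worse (loss £13).
£496.9: inside the interval → strictly worse (loss £5.8).
£414.8: inside the interval → strictly worse (loss £87.9).
£175.9: below both → same outcome either way.
£254.6: below both → same outcome either way.
£1344.5: above both → same outcome either way.
£609.9: above both → same outcome either way.
£911.9: above both → same outcome either way.
Count: 3.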